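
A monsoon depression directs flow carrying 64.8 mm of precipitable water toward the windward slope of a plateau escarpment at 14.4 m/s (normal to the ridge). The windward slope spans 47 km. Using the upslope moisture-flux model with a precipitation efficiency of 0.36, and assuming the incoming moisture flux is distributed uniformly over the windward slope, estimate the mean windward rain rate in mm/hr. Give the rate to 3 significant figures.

Incoming column moisture flux per unit ridge length: F = V × PW = 14.4 × 64.8 = 933.12 mm·m/s.
Spread over the 47 km slope with efficiency ε = 0.36: R = ε·F/W = 0.36 × 933.12 / 47000 m = 7.147e-03 mm/s.
R = 7.147e-03 × 3600 = 25.7 mm/hr.

R ≈ 25.7 mm/hr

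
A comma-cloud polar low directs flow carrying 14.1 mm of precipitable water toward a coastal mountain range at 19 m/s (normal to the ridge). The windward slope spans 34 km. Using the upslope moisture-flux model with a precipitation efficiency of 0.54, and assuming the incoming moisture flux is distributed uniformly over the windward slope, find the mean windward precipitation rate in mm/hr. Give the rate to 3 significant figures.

R ≈ 15.3 mm/hr

Incoming column moisture flux per unit ridge length: F = V × PW = 19 × 14.1 = 267.9 mm·m/s.
Spread over the 34 km slope with efficiency ε = 0.54: R = ε·F/W = 0.54 × 267.9 / 34000 m = 4.255e-03 mm/s.
R = 4.255e-03 × 3600 = 15.3 mm/hr.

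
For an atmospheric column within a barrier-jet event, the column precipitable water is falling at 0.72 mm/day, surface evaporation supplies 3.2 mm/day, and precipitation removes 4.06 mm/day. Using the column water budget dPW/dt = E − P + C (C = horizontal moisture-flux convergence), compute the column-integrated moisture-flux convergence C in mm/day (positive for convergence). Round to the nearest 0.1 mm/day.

C ≈ 0.1 mm/day

dPW/dt = -0.72 mm/day.
C = dPW/dt − E + P = (-0.72) − 3.2 + 4.06 = 0.1 mm/day.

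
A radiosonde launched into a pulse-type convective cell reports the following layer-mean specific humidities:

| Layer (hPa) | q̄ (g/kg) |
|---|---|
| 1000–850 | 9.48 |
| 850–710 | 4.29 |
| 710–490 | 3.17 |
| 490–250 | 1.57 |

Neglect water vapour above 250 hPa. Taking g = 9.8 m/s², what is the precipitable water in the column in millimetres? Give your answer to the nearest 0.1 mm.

Precipitable water is the column-integrated vapour mass per unit area: PW = (1/g) Σ q̄ Δp, with q in kg/kg and Δp in Pa (1 kg/m² of water = 1 mm).
Layer 1000–850 hPa: Δp = 150 hPa = 15000 Pa, q̄ = 0.00948 kg/kg → 0.00948 × 15000 / 9.8 = 14.51 mm
Layer 850–710 hPa: Δp = 140 hPa = 14000 Pa, q̄ = 0.00429 kg/kg → 0.00429 × 14000 / 9.8 = 6.13 mm
Layer 710–490 hPa: Δp = 220 hPa = 22000 Pa, q̄ = 0.00317 kg/kg → 0.00317 × 22000 / 9.8 = 7.12 mm
Layer 490–250 hPa: Δp = 240 hPa = 24000 Pa, q̄ = 0.00157 kg/kg → 0.00157 × 24000 / 9.8 = 3.84 mm
PW = 14.51 + 6.13 + 7.12 + 3.84 = 31.60 ≈ 31.6 mm.

PW ≈ 31.6 mm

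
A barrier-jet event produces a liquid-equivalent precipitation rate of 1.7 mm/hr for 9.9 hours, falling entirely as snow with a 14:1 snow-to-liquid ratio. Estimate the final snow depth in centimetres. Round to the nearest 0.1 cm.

Liquid-equivalent depth = 1.7 × 9.9 = 16.83 mm.
Snow depth = 16.83 mm × 14 = 235.62 mm = 23.6 cm.

snow depth ≈ 23.6 cm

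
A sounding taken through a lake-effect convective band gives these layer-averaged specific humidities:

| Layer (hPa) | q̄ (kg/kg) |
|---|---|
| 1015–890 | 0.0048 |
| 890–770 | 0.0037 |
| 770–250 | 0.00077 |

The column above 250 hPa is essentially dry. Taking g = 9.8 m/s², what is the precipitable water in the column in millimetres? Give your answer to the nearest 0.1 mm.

Precipitable water is the column-integrated vapour mass per unit area: PW = (1/g) Σ q̄ Δp, with q in kg/kg and Δp in Pa (1 kg/m² of water = 1 mm).
Layer 1015–890 hPa: Δp = 125 hPa = 12500 Pa, q̄ = 0.0048 kg/kg → 0.0048 × 12500 / 9.8 = 6.12 mm
Layer 890–770 hPa: Δp = 120 hPa = 12000 Pa, q̄ = 0.0037 kg/kg → 0.0037 × 12000 / 9.8 = 4.53 mm
Layer 770–250 hPa: Δp = 520 hPa = 52000 Pa, q̄ = 0.00077 kg/kg → 0.00077 × 52000 / 9.8 = 4.09 mm
PW = 6.12 + 4.53 + 4.09 = 14.74 ≈ 14.7 mm.

PW ≈ 14.7 mm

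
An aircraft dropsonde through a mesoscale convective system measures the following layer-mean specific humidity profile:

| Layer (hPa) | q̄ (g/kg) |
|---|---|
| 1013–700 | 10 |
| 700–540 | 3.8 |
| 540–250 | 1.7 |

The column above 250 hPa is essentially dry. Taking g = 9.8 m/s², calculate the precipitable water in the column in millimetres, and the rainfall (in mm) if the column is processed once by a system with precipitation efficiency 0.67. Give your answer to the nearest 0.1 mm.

Precipitable water is the column-integrated vapour mass per unit area: PW = (1/g) Σ q̄ Δp, with q in kg/kg and Δp in Pa (1 kg/m² of water = 1 mm).
Layer 1013–700 hPa: Δp = 313 hPa = 31300 Pa, q̄ = 0.01 kg/kg → 0.01 × 31300 / 9.8 = 31.94 mm
Layer 700–540 hPa: Δp = 160 hPa = 16000 Pa, q̄ = 0.0038 kg/kg → 0.0038 × 16000 / 9.8 = 6.20 mm
Layer 540–250 hPa: Δp = 290 hPa = 29000 Pa, q̄ = 0.0017 kg/kg → 0.0017 × 29000 / 9.8 = 5.03 mm
PW = 31.94 + 6.20 + 5.03 = 43.17 ≈ 43.2 mm.
Rainfall = ε × PW = 0.67 × 43.2 = 28.9 mm.

PW ≈ 43.2 mm; rainfall ≈ 28.9 mm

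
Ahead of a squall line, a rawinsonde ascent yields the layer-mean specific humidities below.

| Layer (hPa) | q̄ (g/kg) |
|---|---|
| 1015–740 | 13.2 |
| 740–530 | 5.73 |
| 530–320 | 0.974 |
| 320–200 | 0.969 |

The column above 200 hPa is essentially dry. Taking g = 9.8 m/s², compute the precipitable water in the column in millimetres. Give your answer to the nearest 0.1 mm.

Precipitable water is the column-integrated vapour mass per unit area: PW = (1/g) Σ q̄ Δp, with q in kg/kg and Δp in Pa (1 kg/m² of water = 1 mm).
Layer 1015–740 hPa: Δp = 275 hPa = 27500 Pa, q̄ = 0.0132 kg/kg → 0.0132 × 27500 / 9.8 = 37.04 mm
Layer 740–530 hPa: Δp = 210 hPa = 21000 Pa, q̄ = 0.00573 kg/kg → 0.00573 × 21000 / 9.8 = 12.28 mm
Layer 530–320 hPa: Δp = 210 hPa = 21000 Pa, q̄ = 0.000974 kg/kg → 0.000974 × 21000 / 9.8 = 2.09 mm
Layer 320–200 hPa: Δp = 120 hPa = 12000 Pa, q̄ = 0.000969 kg/kg → 0.000969 × 12000 / 9.8 = 1.19 mm
PW = 37.04 + 12.28 + 2.09 + 1.19 = 52.60 ≈ 52.6 mm.

PW ≈ 52.6 mm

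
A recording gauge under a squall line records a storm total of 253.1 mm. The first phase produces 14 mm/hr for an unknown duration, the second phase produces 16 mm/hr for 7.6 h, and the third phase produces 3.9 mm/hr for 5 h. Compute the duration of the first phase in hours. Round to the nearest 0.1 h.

duration ≈ 8.0 h

Known phases: 16 × 7.6 + 3.9 × 5 = 121.6 + 19.5 = 141.1 mm.
Remaining depth = 253.1 − 141.1 = 112 mm.
Duration = 112 / 14 = 8.0 h.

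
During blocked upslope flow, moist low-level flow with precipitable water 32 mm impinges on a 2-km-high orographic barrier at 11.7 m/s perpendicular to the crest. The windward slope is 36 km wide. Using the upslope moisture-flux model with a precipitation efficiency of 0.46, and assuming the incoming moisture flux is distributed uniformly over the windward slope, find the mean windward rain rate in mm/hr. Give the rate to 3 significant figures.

Incoming column moisture flux per unit ridge length: F = V × PW = 11.7 × 32 = 374.4 mm·m/s.
Spread over the 36 km slope with efficiency ε = 0.46: R = ε·F/W = 0.46 × 374.4 / 36000 m = 4.784e-03 mm/s.
R = 4.784e-03 × 3600 = 17.2 mm/hr.

R ≈ 17.2 mm/hr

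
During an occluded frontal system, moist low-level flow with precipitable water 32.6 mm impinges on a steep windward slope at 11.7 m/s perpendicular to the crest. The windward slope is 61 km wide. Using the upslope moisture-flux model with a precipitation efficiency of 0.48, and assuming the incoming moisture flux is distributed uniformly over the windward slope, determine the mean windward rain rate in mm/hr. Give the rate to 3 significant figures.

Incoming column moisture flux per unit ridge length: F = V × PW = 11.7 × 32.6 = 381.42 mm·m/s.
Spread over the 61 km slope with efficiency ε = 0.48: R = ε·F/W = 0.48 × 381.42 / 61000 m = 3.001e-03 mm/s.
R = 3.001e-03 × 3600 = 10.8 mm/hr.

R ≈ 10.8 mm/hr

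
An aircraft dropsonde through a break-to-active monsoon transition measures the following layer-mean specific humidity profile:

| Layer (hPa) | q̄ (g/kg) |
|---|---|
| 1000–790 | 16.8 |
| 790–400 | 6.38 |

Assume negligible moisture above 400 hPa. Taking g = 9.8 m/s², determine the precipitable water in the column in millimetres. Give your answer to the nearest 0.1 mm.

Precipitable water is the column-integrated vapour mass per unit area: PW = (1/g) Σ q̄ Δp, with q in kg/kg and Δp in Pa (1 kg/m² of water = 1 mm).
Layer 1000–790 hPa: Δp = 210 hPa = 21000 Pa, q̄ = 0.0168 kg/kg → 0.0168 × 21000 / 9.8 = 36.00 mm
Layer 790–400 hPa: Δp = 390 hPa = 39000 Pa, q̄ = 0.00638 kg/kg → 0.00638 × 39000 / 9.8 = 25.39 mm
PW = 36.00 + 25.39 = 61.39 ≈ 61.4 mm.

PW ≈ 61.4 mm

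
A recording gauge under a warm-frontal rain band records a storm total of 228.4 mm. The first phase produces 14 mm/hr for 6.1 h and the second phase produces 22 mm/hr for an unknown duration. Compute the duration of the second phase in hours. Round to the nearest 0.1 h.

Known phases: 14 × 6.1 = 85.4 mm.
Remaining depth = 228.4 − 85.4 = 143 mm.
Duration = 143 / 22 = 6.5 h.

duration ≈ 6.5 h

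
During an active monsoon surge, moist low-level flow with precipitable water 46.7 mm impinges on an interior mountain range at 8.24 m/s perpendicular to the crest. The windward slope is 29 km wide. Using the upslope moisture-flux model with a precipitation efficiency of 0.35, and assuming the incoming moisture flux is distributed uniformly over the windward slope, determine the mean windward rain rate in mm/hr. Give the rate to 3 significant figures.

Incoming column moisture flux per unit ridge length: F = V × PW = 8.24 × 46.7 = 384.808 mm·m/s.
Spread over the 29 km slope with efficiency ε = 0.35: R = ε·F/W = 0.35 × 384.808 / 29000 m = 4.644e-03 mm/s.
R = 4.644e-03 × 3600 = 16.7 mm/hr.

R ≈ 16.7 mm/hr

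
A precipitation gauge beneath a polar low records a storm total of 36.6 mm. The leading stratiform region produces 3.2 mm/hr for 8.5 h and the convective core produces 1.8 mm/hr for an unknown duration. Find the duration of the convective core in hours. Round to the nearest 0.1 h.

Known phases: 3.2 × 8.5 = 27.2 mm.
Remaining depth = 36.6 − 27.2 = 9.4 mm.
Duration = 9.4 / 1.8 = 5.2 h.

duration ≈ 5.2 h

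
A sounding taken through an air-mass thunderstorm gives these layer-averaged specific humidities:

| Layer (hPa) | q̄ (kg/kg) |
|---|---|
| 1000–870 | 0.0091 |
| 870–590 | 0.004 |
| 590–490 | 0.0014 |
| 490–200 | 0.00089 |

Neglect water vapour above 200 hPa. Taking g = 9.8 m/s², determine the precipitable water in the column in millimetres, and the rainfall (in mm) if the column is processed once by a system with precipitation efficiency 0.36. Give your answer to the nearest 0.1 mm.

Precipitable water is the column-integrated vapour mass per unit area: PW = (1/g) Σ q̄ Δp, with q in kg/kg and Δp in Pa (1 kg/m² of water = 1 mm).
Layer 1000–870 hPa: Δp = 130 hPa = 13000 Pa, q̄ = 0.0091 kg/kg → 0.0091 × 13000 / 9.8 = 12.07 mm
Layer 870–590 hPa: Δp = 280 hPa = 28000 Pa, q̄ = 0.004 kg/kg → 0.004 × 28000 / 9.8 = 11.43 mm
Layer 590–490 hPa: Δp = 100 hPa = 10000 Pa, q̄ = 0.0014 kg/kg → 0.0014 × 10000 / 9.8 = 1.43 mm
Layer 490–200 hPa: Δp = 290 hPa = 29000 Pa, q̄ = 0.00089 kg/kg → 0.00089 × 29000 / 9.8 = 2.63 mm
PW = 12.07 + 11.43 + 1.43 + 2.63 = 27.56 ≈ 27.6 mm.
Rainfall = ε × PW = 0.36 × 27.6 = 9.9 mm.

PW ≈ 27.6 mm; rainfall ≈ 9.9 mm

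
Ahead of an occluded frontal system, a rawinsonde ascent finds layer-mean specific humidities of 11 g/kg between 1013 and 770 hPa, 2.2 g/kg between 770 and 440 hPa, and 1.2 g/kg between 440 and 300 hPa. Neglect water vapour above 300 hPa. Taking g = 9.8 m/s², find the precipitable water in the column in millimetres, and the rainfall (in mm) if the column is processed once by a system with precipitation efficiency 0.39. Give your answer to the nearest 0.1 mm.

Precipitable water is the column-integrated vapour mass per unit area: PW = (1/g) Σ q̄ Δp, with q in kg/kg and Δp in Pa (1 kg/m² of water = 1 mm).
Layer 1013–770 hPa: Δp = 243 hPa = 24300 Pa, q̄ = 0.011 kg/kg → 0.011 × 24300 / 9.8 = 27.28 mm
Layer 770–440 hPa: Δp = 330 hPa = 33000 Pa, q̄ = 0.0022 kg/kg → 0.0022 × 33000 / 9.8 = 7.41 mm
Layer 440–300 hPa: Δp = 140 hPa = 14000 Pa, q̄ = 0.0012 kg/kg → 0.0012 × 14000 / 9.8 = 1.71 mm
PW = 27.28 + 7.41 + 1.71 = 36.40 ≈ 36.4 mm.
Rainfall = ε × PW = 0.39 × 36.4 = 14.2 mm.

PW ≈ 36.4 mm; rainfall ≈ 14.2 mm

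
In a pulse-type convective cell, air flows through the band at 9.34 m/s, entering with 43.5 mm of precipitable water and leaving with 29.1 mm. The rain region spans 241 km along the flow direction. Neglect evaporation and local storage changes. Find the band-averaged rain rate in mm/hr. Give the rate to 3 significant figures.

Column moisture flux per unit crosswind length is F = V × PW.
Inflow: F_in = 9.34 × 43.5 = 406.29 mm·m/s
Outflow: F_out = 9.34 × 29.1 = 271.794 mm·m/s
Steady-state rate R = (F_in − F_out)/L = (406.29 − 271.794) / 241000 m = 5.581e-04 mm/s.
R = 5.581e-04 × 3600 = 2.01 mm/hr.

R ≈ 2.01 mm/hr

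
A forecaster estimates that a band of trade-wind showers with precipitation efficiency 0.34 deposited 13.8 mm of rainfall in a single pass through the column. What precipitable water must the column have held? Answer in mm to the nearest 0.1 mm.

PW = rainfall / ε = 13.8 / 0.34 = 40.6 mm.

PW ≈ 40.6 mm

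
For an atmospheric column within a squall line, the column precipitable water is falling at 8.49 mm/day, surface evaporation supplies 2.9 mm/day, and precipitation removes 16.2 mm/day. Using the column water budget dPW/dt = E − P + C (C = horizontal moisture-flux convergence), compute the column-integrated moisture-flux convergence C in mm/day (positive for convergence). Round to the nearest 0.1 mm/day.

dPW/dt = -8.49 mm/day.
C = dPW/dt − E + P = (-8.49) − 2.9 + 16.2 = 4.8 mm/day.

C ≈ 4.8 mm/day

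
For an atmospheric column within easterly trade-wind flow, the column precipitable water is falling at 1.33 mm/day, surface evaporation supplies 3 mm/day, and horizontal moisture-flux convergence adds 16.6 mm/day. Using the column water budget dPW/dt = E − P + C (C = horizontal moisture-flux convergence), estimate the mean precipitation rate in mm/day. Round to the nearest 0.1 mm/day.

P ≈ 20.9 mm/day

dPW/dt = -1.33 mm/day.
P = E + C − dPW/dt = 3 + (16.6) − (-1.33) = 20.9 mm/day.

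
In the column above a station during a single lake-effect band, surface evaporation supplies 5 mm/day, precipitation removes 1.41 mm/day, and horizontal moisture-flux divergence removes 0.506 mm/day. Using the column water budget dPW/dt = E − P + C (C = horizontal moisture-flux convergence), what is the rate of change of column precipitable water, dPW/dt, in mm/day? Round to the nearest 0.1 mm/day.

dPW/dt ≈ 3.1 mm/day

dPW/dt = E − P + C = 5 − 1.41 + (-0.506) = 3.1 mm/day.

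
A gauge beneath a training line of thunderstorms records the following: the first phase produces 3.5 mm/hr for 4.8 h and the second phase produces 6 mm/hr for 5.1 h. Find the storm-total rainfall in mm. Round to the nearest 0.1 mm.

Total = Σ Rᵢ Δtᵢ = 3.5 × 4.8 + 6 × 5.1
      = 16.8 + 30.6 = 47.4 mm.

total ≈ 47.4 mm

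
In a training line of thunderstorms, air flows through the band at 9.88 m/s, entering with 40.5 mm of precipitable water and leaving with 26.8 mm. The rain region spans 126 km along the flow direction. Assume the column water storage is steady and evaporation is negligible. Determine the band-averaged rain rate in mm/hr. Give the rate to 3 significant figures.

Column moisture flux per unit crosswind length is F = V × PW.
Inflow: F_in = 9.88 × 40.5 = 400.14 mm·m/s
Outflow: F_out = 9.88 × 26.8 = 264.784 mm·m/s
Steady-state rate R = (F_in − F_out)/L = (400.14 − 264.784) / 126000 m = 1.074e-03 mm/s.
R = 1.074e-03 × 3600 = 3.87 mm/hr.

R ≈ 3.87 mm/hr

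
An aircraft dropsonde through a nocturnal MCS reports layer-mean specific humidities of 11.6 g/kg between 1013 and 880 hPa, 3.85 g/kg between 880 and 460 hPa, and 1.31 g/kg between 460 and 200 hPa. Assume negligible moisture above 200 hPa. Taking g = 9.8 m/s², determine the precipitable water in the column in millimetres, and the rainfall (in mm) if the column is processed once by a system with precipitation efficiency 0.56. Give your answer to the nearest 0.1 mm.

PW ≈ 35.7 mm; rainfall ≈ 20.0 mm

Precipitable water is the column-integrated vapour mass per unit area: PW = (1/g) Σ q̄ Δp, with q in kg/kg and Δp in Pa (1 kg/m² of water = 1 mm).
Layer 1013–880 hPa: Δp = 133 hPa = 13300 Pa, q̄ = 0.0116 kg/kg → 0.0116 × 13300 / 9.8 = 15.74 mm
Layer 880–460 hPa: Δp = 420 hPa = 42000 Pa, q̄ = 0.00385 kg/kg → 0.00385 × 42000 / 9.8 = 16.50 mm
Layer 460–200 hPa: Δp = 260 hPa = 26000 Pa, q̄ = 0.00131 kg/kg → 0.00131 × 26000 / 9.8 = 3.48 mm
PW = 15.74 + 16.50 + 3.48 = 35.72 ≈ 35.7 mm.
Rainfall = ε × PW = 0.56 × 35.7 = 20.0 mm.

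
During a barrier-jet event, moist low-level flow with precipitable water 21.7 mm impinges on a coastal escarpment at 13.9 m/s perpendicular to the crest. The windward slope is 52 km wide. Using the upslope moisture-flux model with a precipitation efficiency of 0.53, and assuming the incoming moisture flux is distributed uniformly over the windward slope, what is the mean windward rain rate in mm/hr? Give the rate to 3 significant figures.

Incoming column moisture flux per unit ridge length: F = V × PW = 13.9 × 21.7 = 301.63 mm·m/s.
Spread over the 52 km slope with efficiency ε = 0.53: R = ε·F/W = 0.53 × 301.63 / 52000 m = 3.074e-03 mm/s.
R = 3.074e-03 × 3600 = 11.1 mm/hr.

R ≈ 11.1 mm/hr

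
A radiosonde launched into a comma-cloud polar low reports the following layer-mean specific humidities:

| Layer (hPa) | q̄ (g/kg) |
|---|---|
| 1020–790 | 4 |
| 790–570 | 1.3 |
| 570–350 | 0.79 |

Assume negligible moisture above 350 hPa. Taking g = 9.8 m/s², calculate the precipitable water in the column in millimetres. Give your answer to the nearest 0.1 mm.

Precipitable water is the column-integrated vapour mass per unit area: PW = (1/g) Σ q̄ Δp, with q in kg/kg and Δp in Pa (1 kg/m² of water = 1 mm).
Layer 1020–790 hPa: Δp = 230 hPa = 23000 Pa, q̄ = 0.004 kg/kg → 0.004 × 23000 / 9.8 = 9.39 mm
Layer 790–570 hPa: Δp = 220 hPa = 22000 Pa, q̄ = 0.0013 kg/kg → 0.0013 × 22000 / 9.8 = 2.92 mm
Layer 570–350 hPa: Δp = 220 hPa = 22000 Pa, q̄ = 0.00079 kg/kg → 0.00079 × 22000 / 9.8 = 1.77 mm
PW = 9.39 + 2.92 + 1.77 = 14.08 ≈ 14.1 mm.

PW ≈ 14.1 mm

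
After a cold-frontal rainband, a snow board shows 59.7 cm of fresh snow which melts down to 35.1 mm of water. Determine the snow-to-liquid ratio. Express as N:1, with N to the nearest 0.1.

ratio ≈ 17.0

Ratio = snow depth / SWE = 597 mm / 35.1 mm = 17.0, i.e. 17.0:1.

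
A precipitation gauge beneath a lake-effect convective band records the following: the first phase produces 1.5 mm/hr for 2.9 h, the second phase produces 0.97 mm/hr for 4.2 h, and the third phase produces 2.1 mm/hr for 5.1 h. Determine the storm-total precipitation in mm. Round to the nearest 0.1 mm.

Total = Σ Rᵢ Δtᵢ = 1.5 × 2.9 + 0.97 × 4.2 + 2.1 × 5.1
      = 4.35 + 4.074 + 10.71 = 19.1 mm.

total ≈ 19.1 mm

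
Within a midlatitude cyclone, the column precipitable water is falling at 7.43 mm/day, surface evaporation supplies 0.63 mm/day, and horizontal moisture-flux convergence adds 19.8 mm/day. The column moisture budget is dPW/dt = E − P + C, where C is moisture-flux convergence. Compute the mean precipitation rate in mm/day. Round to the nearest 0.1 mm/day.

P ≈ 27.9 mm/day

dPW/dt = -7.43 mm/day.
P = E + C − dPW/dt = 0.63 + (19.8) − (-7.43) = 27.9 mm/day.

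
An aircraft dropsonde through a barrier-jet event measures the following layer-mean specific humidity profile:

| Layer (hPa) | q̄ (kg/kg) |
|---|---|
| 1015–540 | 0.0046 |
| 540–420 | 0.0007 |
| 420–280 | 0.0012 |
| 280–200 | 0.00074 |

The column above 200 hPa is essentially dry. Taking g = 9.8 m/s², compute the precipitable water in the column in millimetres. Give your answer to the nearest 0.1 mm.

PW ≈ 25.5 mm

Precipitable water is the column-integrated vapour mass per unit area: PW = (1/g) Σ q̄ Δp, with q in kg/kg and Δp in Pa (1 kg/m² of water = 1 mm).
Layer 1015–540 hPa: Δp = 475 hPa = 47500 Pa, q̄ = 0.0046 kg/kg → 0.0046 × 47500 / 9.8 = 22.30 mm
Layer 540–420 hPa: Δp = 120 hPa = 12000 Pa, q̄ = 0.0007 kg/kg → 0.0007 × 12000 / 9.8 = 0.86 mm
Layer 420–280 hPa: Δp = 140 hPa = 14000 Pa, q̄ = 0.0012 kg/kg → 0.0012 × 14000 / 9.8 = 1.71 mm
Layer 280–200 hPa: Δp = 80 hPa = 8000 Pa, q̄ = 0.00074 kg/kg → 0.00074 × 8000 / 9.8 = 0.60 mm
PW = 22.30 + 0.86 + 1.71 + 0.60 = 25.47 ≈ 25.5 mm.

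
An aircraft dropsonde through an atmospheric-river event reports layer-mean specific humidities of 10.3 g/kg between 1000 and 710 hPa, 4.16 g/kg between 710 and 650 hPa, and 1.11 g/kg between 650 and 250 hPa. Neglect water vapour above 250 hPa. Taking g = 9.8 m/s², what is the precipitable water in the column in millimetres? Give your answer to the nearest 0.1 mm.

PW ≈ 37.6 mm

Precipitable water is the column-integrated vapour mass per unit area: PW = (1/g) Σ q̄ Δp, with q in kg/kg and Δp in Pa (1 kg/m² of water = 1 mm).
Layer 1000–710 hPa: Δp = 290 hPa = 29000 Pa, q̄ = 0.0103 kg/kg → 0.0103 × 29000 / 9.8 = 30.48 mm
Layer 710–650 hPa: Δp = 60 hPa = 6000 Pa, q̄ = 0.00416 kg/kg → 0.00416 × 6000 / 9.8 = 2.55 mm
Layer 650–250 hPa: Δp = 400 hPa = 40000 Pa, q̄ = 0.00111 kg/kg → 0.00111 × 40000 / 9.8 = 4.53 mm
PW = 30.48 + 2.55 + 4.53 = 37.56 ≈ 37.6 mm.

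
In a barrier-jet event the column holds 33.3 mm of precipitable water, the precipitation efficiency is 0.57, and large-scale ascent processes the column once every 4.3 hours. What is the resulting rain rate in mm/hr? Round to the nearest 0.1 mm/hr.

R ≈ 4.4 mm/hr

Each overturning extracts ε × PW = 0.57 × 33.3 = 18.981 mm.
Rate = ε·PW / τ = 18.981 / 4.3 h = 4.4 mm/hr.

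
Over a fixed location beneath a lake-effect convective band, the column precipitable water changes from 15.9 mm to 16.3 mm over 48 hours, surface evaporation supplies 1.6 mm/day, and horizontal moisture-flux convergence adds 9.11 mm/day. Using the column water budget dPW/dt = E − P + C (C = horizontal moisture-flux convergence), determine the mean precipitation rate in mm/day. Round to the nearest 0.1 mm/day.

P ≈ 10.5 mm/day

dPW/dt = (16.3 − 15.9) mm / (48/24 day) = +0.200 mm/day.
P = E + C − dPW/dt = 1.6 + (9.11) − (+0.200) = 10.5 mm/day.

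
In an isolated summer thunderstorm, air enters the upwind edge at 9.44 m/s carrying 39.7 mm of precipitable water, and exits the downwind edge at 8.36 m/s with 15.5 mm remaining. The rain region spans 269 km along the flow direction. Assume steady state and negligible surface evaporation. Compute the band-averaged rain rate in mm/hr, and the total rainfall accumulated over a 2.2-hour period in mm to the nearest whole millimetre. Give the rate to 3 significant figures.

Column moisture flux per unit crosswind length is F = V × PW.
Inflow: F_in = 9.44 × 39.7 = 374.768 mm·m/s
Outflow: F_out = 8.36 × 15.5 = 129.58 mm·m/s
Steady-state rate R = (F_in − F_out)/L = (374.768 − 129.58) / 269000 m = 9.115e-04 mm/s.
R = 9.115e-04 × 3600 = 3.28 mm/hr.
Over 2.2 h: total = 3.28 × 2.2 = 7.216 ≈ 7 mm.

R ≈ 3.28 mm/hr; total ≈ 7 mm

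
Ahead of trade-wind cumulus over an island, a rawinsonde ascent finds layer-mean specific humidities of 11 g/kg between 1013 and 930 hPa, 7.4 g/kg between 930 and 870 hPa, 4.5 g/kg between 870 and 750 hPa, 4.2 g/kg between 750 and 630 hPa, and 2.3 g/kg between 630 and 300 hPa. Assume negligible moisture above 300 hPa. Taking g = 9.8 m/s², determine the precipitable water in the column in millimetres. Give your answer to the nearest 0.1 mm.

PW ≈ 32.2 mm

Precipitable water is the column-integrated vapour mass per unit area: PW = (1/g) Σ q̄ Δp, with q in kg/kg and Δp in Pa (1 kg/m² of water = 1 mm).
Layer 1013–930 hPa: Δp = 83 hPa = 8300 Pa, q̄ = 0.011 kg/kg → 0.011 × 8300 / 9.8 = 9.32 mm
Layer 930–870 hPa: Δp = 60 hPa = 6000 Pa, q̄ = 0.0074 kg/kg → 0.0074 × 6000 / 9.8 = 4.53 mm
Layer 870–750 hPa: Δp = 120 hPa = 12000 Pa, q̄ = 0.0045 kg/kg → 0.0045 × 12000 / 9.8 = 5.51 mm
Layer 750–630 hPa: Δp = 120 hPa = 12000 Pa, q̄ = 0.0042 kg/kg → 0.0042 × 12000 / 9.8 = 5.14 mm
Layer 630–300 hPa: Δp = 330 hPa = 33000 Pa, q̄ = 0.0023 kg/kg → 0.0023 × 33000 / 9.8 = 7.74 mm
PW = 9.32 + 4.53 + 5.51 + 5.14 + 7.74 = 32.24 ≈ 32.2 mm.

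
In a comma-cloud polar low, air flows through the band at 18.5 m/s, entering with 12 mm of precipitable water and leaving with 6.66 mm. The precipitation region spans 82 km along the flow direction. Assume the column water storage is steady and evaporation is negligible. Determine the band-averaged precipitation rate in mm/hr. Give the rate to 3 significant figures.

Column moisture flux per unit crosswind length is F = V × PW.
Inflow: F_in = 18.5 × 12 = 222 mm·m/s
Outflow: F_out = 18.5 × 6.66 = 123.21 mm·m/s
Steady-state rate R = (F_in − F_out)/L = (222 − 123.21) / 82000 m = 1.205e-03 mm/s.
R = 1.205e-03 × 3600 = 4.34 mm/hr.

R ≈ 4.34 mm/hr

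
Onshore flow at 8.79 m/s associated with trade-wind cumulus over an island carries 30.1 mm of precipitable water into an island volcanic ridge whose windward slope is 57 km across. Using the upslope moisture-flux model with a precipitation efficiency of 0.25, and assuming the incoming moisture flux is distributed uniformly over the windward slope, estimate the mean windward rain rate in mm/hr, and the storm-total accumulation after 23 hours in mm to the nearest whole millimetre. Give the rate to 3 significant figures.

Incoming column moisture flux per unit ridge length: F = V × PW = 8.79 × 30.1 = 264.579 mm·m/s.
Spread over the 57 km slope with efficiency ε = 0.25: R = ε·F/W = 0.25 × 264.579 / 57000 m = 1.160e-03 mm/s.
R = 1.160e-03 × 3600 = 4.18 mm/hr.
Over 23 h: total = 4.18 × 23 = 96.14 ≈ 96 mm.

R ≈ 4.18 mm/hr; total ≈ 96 mm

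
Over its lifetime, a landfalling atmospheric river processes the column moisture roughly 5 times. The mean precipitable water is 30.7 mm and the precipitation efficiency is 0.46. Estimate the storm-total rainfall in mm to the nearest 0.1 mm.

Each cycle deposits ε × PW = 0.46 × 30.7 = 14.122 mm.
Over 5 cycles: 5 × 14.122 = 70.6 mm.

rainfall ≈ 70.6 mm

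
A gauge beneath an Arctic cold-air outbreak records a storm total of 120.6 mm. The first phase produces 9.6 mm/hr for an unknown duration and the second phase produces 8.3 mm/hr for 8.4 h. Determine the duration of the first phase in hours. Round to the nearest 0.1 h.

Known phases: 8.3 × 8.4 = 69.72 mm.
Remaining depth = 120.6 − 69.72 = 50.88 mm.
Duration = 50.88 / 9.6 = 5.3 h.

duration ≈ 5.3 h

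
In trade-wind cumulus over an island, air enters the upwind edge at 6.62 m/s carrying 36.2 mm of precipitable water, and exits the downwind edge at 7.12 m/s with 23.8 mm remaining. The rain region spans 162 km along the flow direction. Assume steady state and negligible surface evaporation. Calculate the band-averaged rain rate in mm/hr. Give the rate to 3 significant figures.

R ≈ 1.56 mm/hr

Column moisture flux per unit crosswind length is F = V × PW.
Inflow: F_in = 6.62 × 36.2 = 239.644 mm·m/s
Outflow: F_out = 7.12 × 23.8 = 169.456 mm·m/s
Steady-state rate R = (F_in − F_out)/L = (239.644 − 169.456) / 162000 m = 4.333e-04 mm/s.
R = 4.333e-04 × 3600 = 1.56 mm/hr.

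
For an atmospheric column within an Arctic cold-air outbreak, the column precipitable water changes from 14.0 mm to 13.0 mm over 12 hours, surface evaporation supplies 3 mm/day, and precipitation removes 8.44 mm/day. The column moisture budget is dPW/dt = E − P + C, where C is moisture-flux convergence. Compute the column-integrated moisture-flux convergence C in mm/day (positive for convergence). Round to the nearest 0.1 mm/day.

dPW/dt = (13.0 − 14.0) mm / (12/24 day) = -2.000 mm/day.
C = dPW/dt − E + P = (-2.000) − 3 + 8.44 = 3.4 mm/day.

C ≈ 3.4 mm/day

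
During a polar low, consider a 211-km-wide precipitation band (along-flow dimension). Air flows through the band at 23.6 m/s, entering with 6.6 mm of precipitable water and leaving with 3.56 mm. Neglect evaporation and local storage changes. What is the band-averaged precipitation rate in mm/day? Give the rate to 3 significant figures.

R ≈ 29.4 mm/day

Column moisture flux per unit crosswind length is F = V × PW.
Inflow: F_in = 23.6 × 6.6 = 155.76 mm·m/s
Outflow: F_out = 23.6 × 3.56 = 84.016 mm·m/s
Steady-state rate R = (F_in − F_out)/L = (155.76 − 84.016) / 211000 m = 3.400e-04 mm/s.
R = 3.400e-04 × 3600 × 24 = 29.4 mm/day.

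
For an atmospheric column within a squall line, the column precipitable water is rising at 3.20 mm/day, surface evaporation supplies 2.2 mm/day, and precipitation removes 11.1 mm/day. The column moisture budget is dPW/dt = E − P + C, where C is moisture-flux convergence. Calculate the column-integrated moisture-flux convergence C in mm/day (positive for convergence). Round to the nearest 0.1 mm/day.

C ≈ 12.1 mm/day

dPW/dt = +3.20 mm/day.
C = dPW/dt − E + P = (+3.20) − 2.2 + 11.1 = 12.1 mm/day.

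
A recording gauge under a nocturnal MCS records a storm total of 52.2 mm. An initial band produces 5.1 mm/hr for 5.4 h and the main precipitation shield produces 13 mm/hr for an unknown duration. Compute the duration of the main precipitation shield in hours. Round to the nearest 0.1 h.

Known phases: 5.1 × 5.4 = 27.54 mm.
Remaining depth = 52.2 − 27.54 = 24.66 mm.
Duration = 24.66 / 13 = 1.9 h.

duration ≈ 1.9 h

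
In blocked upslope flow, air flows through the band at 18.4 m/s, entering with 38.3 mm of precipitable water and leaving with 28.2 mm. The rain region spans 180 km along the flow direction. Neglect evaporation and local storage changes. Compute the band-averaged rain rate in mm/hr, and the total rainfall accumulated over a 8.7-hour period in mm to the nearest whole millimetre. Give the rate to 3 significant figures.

R ≈ 3.72 mm/hr; total ≈ 32 mm

Column moisture flux per unit crosswind length is F = V × PW.
Inflow: F_in = 18.4 × 38.3 = 704.72 mm·m/s
Outflow: F_out = 18.4 × 28.2 = 518.88 mm·m/s
Steady-state rate R = (F_in − F_out)/L = (704.72 − 518.88) / 180000 m = 1.032e-03 mm/s.
R = 1.032e-03 × 3600 = 3.72 mm/hr.
Over 8.7 h: total = 3.72 × 8.7 = 32.364 ≈ 32 mm.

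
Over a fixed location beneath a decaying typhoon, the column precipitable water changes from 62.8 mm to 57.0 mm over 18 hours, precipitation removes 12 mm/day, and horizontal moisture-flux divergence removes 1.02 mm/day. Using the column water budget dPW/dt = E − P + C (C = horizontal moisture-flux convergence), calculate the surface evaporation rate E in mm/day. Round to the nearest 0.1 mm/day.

E ≈ 5.3 mm/day

dPW/dt = (57.0 − 62.8) mm / (18/24 day) = -7.733 mm/day.
E = dPW/dt + P − C = (-7.733) + 12 − (-1.02) = 5.3 mm/day.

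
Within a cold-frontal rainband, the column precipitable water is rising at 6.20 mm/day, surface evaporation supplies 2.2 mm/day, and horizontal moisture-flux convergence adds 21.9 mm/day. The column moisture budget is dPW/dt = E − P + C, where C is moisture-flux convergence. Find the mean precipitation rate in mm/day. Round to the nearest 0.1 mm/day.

P ≈ 17.9 mm/day

dPW/dt = +6.20 mm/day.
P = E + C − dPW/dt = 2.2 + (21.9) − (+6.20) = 17.9 mm/day.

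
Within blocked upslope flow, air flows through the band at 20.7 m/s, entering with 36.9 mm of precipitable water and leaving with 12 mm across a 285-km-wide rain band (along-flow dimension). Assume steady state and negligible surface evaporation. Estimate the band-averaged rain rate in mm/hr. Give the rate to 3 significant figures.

R ≈ 6.51 mm/hr

Column moisture flux per unit crosswind length is F = V × PW.
Inflow: F_in = 20.7 × 36.9 = 763.83 mm·m/s
Outflow: F_out = 20.7 × 12 = 248.4 mm·m/s
Steady-state rate R = (F_in − F_out)/L = (763.83 − 248.4) / 285000 m = 1.809e-03 mm/s.
R = 1.809e-03 × 3600 = 6.51 mm/hr.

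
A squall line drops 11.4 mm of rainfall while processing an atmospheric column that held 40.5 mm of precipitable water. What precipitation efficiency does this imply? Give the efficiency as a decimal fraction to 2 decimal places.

ε = rainfall / PW = 11.4 / 40.5 = 0.28.

ε ≈ 0.28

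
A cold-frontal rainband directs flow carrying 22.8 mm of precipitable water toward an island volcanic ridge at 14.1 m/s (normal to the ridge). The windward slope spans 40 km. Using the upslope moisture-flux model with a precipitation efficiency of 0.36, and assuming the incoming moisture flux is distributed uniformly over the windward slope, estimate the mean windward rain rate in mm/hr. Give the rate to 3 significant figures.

Incoming column moisture flux per unit ridge length: F = V × PW = 14.1 × 22.8 = 321.48 mm·m/s.
Spread over the 40 km slope with efficiency ε = 0.36: R = ε·F/W = 0.36 × 321.48 / 40000 m = 2.893e-03 mm/s.
R = 2.893e-03 × 3600 = 10.4 mm/hr.

R ≈ 10.4 mm/hr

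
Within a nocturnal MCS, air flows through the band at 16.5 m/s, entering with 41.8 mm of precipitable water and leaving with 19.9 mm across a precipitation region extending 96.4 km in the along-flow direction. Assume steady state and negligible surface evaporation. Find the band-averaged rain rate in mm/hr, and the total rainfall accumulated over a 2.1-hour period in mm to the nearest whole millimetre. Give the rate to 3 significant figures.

R ≈ 13.5 mm/hr; total ≈ 28 mm

Column moisture flux per unit crosswind length is F = V × PW.
Inflow: F_in = 16.5 × 41.8 = 689.7 mm·m/s
Outflow: F_out = 16.5 × 19.9 = 328.35 mm·m/s
Steady-state rate R = (F_in − F_out)/L = (689.7 − 328.35) / 96400 m = 3.748e-03 mm/s.
R = 3.748e-03 × 3600 = 13.5 mm/hr.
Over 2.1 h: total = 13.5 × 2.1 = 28.35 ≈ 28 mm.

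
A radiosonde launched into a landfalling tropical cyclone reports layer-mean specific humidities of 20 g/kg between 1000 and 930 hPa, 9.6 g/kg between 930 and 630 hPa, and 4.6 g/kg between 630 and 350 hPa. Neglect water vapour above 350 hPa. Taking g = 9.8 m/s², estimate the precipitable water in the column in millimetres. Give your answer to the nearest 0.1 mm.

Precipitable water is the column-integrated vapour mass per unit area: PW = (1/g) Σ q̄ Δp, with q in kg/kg and Δp in Pa (1 kg/m² of water = 1 mm).
Layer 1000–930 hPa: Δp = 70 hPa = 7000 Pa, q̄ = 0.02 kg/kg → 0.02 × 7000 / 9.8 = 14.29 mm
Layer 930–630 hPa: Δp = 300 hPa = 30000 Pa, q̄ = 0.0096 kg/kg → 0.0096 × 30000 / 9.8 = 29.39 mm
Layer 630–350 hPa: Δp = 280 hPa = 28000 Pa, q̄ = 0.0046 kg/kg → 0.0046 × 28000 / 9.8 = 13.14 mm
PW = 14.29 + 29.39 + 13.14 = 56.82 ≈ 56.8 mm.

PW ≈ 56.8 mm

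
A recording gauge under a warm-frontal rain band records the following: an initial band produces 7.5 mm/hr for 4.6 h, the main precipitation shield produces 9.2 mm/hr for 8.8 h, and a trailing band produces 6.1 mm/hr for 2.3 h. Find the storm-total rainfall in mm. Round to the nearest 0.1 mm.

Total = Σ Rᵢ Δtᵢ = 7.5 × 4.6 + 9.2 × 8.8 + 6.1 × 2.3
      = 34.5 + 80.96 + 14.03 = 129.5 mm.

total ≈ 129.5 mm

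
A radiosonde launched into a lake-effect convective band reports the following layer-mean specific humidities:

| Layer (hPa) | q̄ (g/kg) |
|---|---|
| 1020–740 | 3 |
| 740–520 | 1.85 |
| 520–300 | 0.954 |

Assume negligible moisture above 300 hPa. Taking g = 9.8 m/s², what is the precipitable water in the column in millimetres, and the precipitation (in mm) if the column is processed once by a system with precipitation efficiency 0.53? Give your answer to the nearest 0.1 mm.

PW ≈ 14.9 mm; precipitation ≈ 7.9 mm

Precipitable water is the column-integrated vapour mass per unit area: PW = (1/g) Σ q̄ Δp, with q in kg/kg and Δp in Pa (1 kg/m² of water = 1 mm).
Layer 1020–740 hPa: Δp = 280 hPa = 28000 Pa, q̄ = 0.003 kg/kg → 0.003 × 28000 / 9.8 = 8.57 mm
Layer 740–520 hPa: Δp = 220 hPa = 22000 Pa, q̄ = 0.00185 kg/kg → 0.00185 × 22000 / 9.8 = 4.15 mm
Layer 520–300 hPa: Δp = 220 hPa = 22000 Pa, q̄ = 0.000954 kg/kg → 0.000954 × 22000 / 9.8 = 2.14 mm
PW = 8.57 + 4.15 + 2.14 = 14.86 ≈ 14.9 mm.
Precipitation = ε × PW = 0.53 × 14.9 = 7.9 mm.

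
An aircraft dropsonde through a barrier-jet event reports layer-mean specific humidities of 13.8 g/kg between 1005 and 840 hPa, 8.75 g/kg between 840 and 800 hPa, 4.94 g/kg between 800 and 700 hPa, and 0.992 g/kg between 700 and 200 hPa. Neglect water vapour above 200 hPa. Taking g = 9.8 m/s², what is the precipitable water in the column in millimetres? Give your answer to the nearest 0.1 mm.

Precipitable water is the column-integrated vapour mass per unit area: PW = (1/g) Σ q̄ Δp, with q in kg/kg and Δp in Pa (1 kg/m² of water = 1 mm).
Layer 1005–840 hPa: Δp = 165 hPa = 16500 Pa, q̄ = 0.0138 kg/kg → 0.0138 × 16500 / 9.8 = 23.23 mm
Layer 840–800 hPa: Δp = 40 hPa = 4000 Pa, q̄ = 0.00875 kg/kg → 0.00875 × 4000 / 9.8 = 3.57 mm
Layer 800–700 hPa: Δp = 100 hPa = 10000 Pa, q̄ = 0.00494 kg/kg → 0.00494 × 10000 / 9.8 = 5.04 mm
Layer 700–200 hPa: Δp = 500 hPa = 50000 Pa, q̄ = 0.000992 kg/kg → 0.000992 × 50000 / 9.8 = 5.06 mm
PW = 23.23 + 3.57 + 5.04 + 5.06 = 36.90 ≈ 36.9 mm.

PW ≈ 36.9 mm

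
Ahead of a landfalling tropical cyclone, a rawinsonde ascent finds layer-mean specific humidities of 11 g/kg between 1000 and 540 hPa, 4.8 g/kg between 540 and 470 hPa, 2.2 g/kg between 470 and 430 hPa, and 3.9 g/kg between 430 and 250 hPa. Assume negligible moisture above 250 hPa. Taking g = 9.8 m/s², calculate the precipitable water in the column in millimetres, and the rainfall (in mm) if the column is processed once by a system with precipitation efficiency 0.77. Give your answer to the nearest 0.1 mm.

Precipitable water is the column-integrated vapour mass per unit area: PW = (1/g) Σ q̄ Δp, with q in kg/kg and Δp in Pa (1 kg/m² of water = 1 mm).
Layer 1000–540 hPa: Δp = 460 hPa = 46000 Pa, q̄ = 0.011 kg/kg → 0.011 × 46000 / 9.8 = 51.63 mm
Layer 540–470 hPa: Δp = 70 hPa = 7000 Pa, q̄ = 0.0048 kg/kg → 0.0048 × 7000 / 9.8 = 3.43 mm
Layer 470–430 hPa: Δp = 40 hPa = 4000 Pa, q̄ = 0.0022 kg/kg → 0.0022 × 4000 / 9.8 = 0.90 mm
Layer 430–250 hPa: Δp = 180 hPa = 18000 Pa, q̄ = 0.0039 kg/kg → 0.0039 × 18000 / 9.8 = 7.16 mm
PW = 51.63 + 3.43 + 0.90 + 7.16 = 63.12 ≈ 63.1 mm.
Rainfall = ε × PW = 0.77 × 63.1 = 48.6 mm.

PW ≈ 63.1 mm; rainfall ≈ 48.6 mm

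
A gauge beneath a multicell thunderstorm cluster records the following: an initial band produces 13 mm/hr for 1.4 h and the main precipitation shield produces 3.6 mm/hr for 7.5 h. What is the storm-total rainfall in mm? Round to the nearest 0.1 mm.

total ≈ 45.2 mm

Total = Σ Rᵢ Δtᵢ = 13 × 1.4 + 3.6 × 7.5
      = 18.2 + 27 = 45.2 mm.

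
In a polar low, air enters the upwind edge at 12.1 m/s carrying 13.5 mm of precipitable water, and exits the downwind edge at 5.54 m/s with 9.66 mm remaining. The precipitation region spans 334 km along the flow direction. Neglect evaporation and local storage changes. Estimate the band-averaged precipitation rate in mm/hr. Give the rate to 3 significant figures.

Column moisture flux per unit crosswind length is F = V × PW.
Inflow: F_in = 12.1 × 13.5 = 163.35 mm·m/s
Outflow: F_out = 5.54 × 9.66 = 53.5164 mm·m/s
Steady-state rate R = (F_in − F_out)/L = (163.35 − 53.5164) / 334000 m = 3.288e-04 mm/s.
R = 3.288e-04 × 3600 = 1.18 mm/hr.

R ≈ 1.18 mm/hr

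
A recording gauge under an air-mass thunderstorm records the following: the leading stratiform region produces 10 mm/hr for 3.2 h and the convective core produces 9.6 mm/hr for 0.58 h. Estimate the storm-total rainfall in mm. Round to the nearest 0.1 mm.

total ≈ 37.6 mm

Total = Σ Rᵢ Δtᵢ = 10 × 3.2 + 9.6 × 0.58
      = 32 + 5.568 = 37.6 mm.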